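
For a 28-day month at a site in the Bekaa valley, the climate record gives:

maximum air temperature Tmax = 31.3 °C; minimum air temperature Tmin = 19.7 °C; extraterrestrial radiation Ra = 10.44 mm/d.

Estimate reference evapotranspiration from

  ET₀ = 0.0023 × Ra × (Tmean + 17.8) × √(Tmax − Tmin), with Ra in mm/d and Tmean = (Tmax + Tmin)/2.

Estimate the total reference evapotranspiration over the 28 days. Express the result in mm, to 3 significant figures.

Tmean = (31.3 + 19.7)/2 = 25.50 °C
ET₀ = 0.0023 × 10.44 × (25.50 + 17.8) × √11.6 = 0.0023 × 10.44 × 43.30 × 3.4059 = 3.5412 mm/d
Over 28 days: 3.5412 × 28 = 99.154 mm

99.2 mm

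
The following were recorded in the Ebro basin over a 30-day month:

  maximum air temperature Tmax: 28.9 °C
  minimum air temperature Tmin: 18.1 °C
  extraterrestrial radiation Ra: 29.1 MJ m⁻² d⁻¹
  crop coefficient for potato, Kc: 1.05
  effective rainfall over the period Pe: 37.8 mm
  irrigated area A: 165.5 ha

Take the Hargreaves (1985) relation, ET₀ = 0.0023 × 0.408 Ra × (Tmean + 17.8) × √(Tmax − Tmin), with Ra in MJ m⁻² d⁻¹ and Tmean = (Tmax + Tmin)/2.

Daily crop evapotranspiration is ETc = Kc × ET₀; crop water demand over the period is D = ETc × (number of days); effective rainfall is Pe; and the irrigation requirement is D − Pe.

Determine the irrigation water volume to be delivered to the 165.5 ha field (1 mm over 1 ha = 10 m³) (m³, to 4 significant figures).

130700 m³

Tmean = (28.9 + 18.1)/2 = 23.50 °C
0.408 Ra = 0.408 × 29.1 = 11.8728 mm/d equivalent
ET₀ = 0.0023 × 11.8728 × (23.50 + 17.8) × √10.8 = 0.0023 × 11.8728 × 41.30 × 3.2863 = 3.7063 mm/d
ETc = Kc × ET₀ = 1.05 × 3.7063 = 3.8916 mm/d
Crop demand D = ETc × 30 d = 3.8916 × 30 = 116.748 mm
D − Pe = 116.748 − 37.8 = 78.948 mm
Volume = 78.948 mm × 165.5 ha × 10 = 130658.9 m³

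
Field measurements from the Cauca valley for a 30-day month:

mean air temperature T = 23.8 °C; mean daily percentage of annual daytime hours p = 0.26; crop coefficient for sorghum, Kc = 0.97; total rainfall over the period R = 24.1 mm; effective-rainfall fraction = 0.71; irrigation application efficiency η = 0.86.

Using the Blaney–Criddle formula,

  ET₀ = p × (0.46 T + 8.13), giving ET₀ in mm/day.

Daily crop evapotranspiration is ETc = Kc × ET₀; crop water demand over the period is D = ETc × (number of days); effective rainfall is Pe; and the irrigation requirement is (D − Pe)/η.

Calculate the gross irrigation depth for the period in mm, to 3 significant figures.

148 mm

ET₀ = 0.26 × (0.46 × 23.8 + 8.13) = 0.26 × 19.078 = 4.9603 mm/d
ETc = Kc × ET₀ = 0.97 × 4.9603 = 4.8115 mm/d
Crop demand D = ETc × 30 d = 4.8115 × 30 = 144.345 mm
Pe = 0.71 × 24.1 = 17.111 mm
D − Pe = 144.345 − 17.111 = 127.234 mm
Gross irrigation = 127.234 / 0.86 = 147.947 mm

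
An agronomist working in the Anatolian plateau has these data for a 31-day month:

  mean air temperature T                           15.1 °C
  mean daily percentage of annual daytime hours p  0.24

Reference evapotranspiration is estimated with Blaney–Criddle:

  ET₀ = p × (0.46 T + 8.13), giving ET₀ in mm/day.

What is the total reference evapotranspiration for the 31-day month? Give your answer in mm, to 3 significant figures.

ET₀ = 0.24 × (0.46 × 15.1 + 8.13) = 0.24 × 15.076 = 3.6182 mm/d
Monthly total = 3.6182 × 31 = 112.164 mm

112 mm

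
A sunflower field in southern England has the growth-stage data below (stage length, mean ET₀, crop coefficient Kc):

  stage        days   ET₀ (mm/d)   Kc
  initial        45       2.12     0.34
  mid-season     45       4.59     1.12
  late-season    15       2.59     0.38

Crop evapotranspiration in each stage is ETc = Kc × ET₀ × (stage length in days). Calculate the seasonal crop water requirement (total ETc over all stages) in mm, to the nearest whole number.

initial: 0.34 × 2.12 × 45 = 32.44 mm
mid-season: 1.12 × 4.59 × 45 = 231.34 mm
late-season: 0.38 × 2.59 × 15 = 14.76 mm
Seasonal total = 278.54 mm

279 mm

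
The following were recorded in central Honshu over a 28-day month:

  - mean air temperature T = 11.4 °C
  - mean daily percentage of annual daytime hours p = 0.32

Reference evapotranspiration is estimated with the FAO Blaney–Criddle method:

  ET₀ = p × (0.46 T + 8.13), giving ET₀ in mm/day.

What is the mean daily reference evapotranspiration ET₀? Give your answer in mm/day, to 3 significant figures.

4.28 mm/day

ET₀ = 0.32 × (0.46 × 11.4 + 8.13) = 0.32 × 13.374 = 4.2797 mm/d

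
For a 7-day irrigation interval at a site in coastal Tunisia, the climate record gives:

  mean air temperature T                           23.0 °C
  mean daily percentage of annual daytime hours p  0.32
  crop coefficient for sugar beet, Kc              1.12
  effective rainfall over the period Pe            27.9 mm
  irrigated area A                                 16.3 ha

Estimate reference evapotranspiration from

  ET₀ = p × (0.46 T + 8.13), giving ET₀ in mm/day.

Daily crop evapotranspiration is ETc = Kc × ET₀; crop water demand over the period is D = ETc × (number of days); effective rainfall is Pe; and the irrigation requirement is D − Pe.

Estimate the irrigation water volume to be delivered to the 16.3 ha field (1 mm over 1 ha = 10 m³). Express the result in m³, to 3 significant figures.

ET₀ = 0.32 × (0.46 × 23.0 + 8.13) = 0.32 × 18.710 = 5.9872 mm/d
ETc = Kc × ET₀ = 1.12 × 5.9872 = 6.7057 mm/d
Crop demand D = ETc × 7 d = 6.7057 × 7 = 46.940 mm
D − Pe = 46.940 − 27.9 = 19.040 mm
Volume = 19.040 mm × 16.3 ha × 10 = 3103.5 m³

3100 m³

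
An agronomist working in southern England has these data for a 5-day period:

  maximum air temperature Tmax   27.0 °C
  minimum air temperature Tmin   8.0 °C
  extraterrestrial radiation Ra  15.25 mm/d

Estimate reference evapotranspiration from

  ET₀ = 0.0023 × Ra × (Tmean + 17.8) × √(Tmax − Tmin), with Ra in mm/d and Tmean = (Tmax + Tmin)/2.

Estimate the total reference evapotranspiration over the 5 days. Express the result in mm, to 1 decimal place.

27.0 mm

Tmean = (27.0 + 8.0)/2 = 17.50 °C
ET₀ = 0.0023 × 15.25 × (17.50 + 17.8) × √19.0 = 0.0023 × 15.25 × 35.30 × 4.3589 = 5.3970 mm/d
Over 5 days: 5.3970 × 5 = 26.985 mm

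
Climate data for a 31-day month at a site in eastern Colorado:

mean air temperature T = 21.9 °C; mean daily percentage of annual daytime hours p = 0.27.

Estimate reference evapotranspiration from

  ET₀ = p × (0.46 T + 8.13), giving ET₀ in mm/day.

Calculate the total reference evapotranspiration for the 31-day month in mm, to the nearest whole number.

152 mm

ET₀ = 0.27 × (0.46 × 21.9 + 8.13) = 0.27 × 18.204 = 4.9151 mm/d
Monthly total = 4.9151 × 31 = 152.368 mm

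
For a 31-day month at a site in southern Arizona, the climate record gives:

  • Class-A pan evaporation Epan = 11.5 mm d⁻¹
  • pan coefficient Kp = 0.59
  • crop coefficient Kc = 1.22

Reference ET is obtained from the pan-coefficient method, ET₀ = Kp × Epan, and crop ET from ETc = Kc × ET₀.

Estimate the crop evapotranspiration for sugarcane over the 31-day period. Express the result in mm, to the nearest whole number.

ET₀ = 0.59 × 11.5 = 6.7850 mm/d
ETc = Kc × ET₀ = 1.22 × 6.7850 = 8.2777 mm/d
Over 31 days: 8.2777 × 31 = 256.609 mm

257 mm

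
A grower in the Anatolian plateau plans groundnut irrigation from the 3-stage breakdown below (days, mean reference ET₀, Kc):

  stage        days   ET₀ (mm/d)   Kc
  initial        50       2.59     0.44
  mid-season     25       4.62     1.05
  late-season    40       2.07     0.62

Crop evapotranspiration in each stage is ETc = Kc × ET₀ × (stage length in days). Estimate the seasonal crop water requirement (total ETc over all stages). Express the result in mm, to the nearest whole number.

initial: 0.44 × 2.59 × 50 = 56.98 mm
mid-season: 1.05 × 4.62 × 25 = 121.28 mm
late-season: 0.62 × 2.07 × 40 = 51.34 mm
Seasonal total = 229.60 mm

230 mm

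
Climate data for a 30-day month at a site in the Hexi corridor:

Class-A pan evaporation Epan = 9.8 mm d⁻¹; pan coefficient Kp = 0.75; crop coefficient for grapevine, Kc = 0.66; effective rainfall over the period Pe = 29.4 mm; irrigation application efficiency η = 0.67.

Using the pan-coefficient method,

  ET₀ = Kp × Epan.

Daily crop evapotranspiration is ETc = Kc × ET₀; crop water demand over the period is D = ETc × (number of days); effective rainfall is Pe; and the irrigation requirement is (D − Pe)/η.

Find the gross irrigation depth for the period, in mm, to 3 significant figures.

ET₀ = 0.75 × 9.8 = 7.3500 mm/d
ETc = Kc × ET₀ = 0.66 × 7.3500 = 4.8510 mm/d
Crop demand D = ETc × 30 d = 4.8510 × 30 = 145.530 mm
D − Pe = 145.530 − 29.4 = 116.130 mm
Gross irrigation = 116.130 / 0.67 = 173.328 mm

173 mm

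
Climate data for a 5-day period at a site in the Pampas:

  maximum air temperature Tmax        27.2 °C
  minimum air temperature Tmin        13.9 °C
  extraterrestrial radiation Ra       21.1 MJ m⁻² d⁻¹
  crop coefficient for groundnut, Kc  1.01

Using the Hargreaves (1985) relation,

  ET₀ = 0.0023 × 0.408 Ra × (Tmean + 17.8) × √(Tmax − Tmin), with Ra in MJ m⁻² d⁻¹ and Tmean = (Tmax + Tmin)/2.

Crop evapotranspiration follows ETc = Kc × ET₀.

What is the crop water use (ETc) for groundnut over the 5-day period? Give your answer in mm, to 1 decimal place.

Tmean = (27.2 + 13.9)/2 = 20.55 °C
0.408 Ra = 0.408 × 21.1 = 8.6088 mm/d equivalent
ET₀ = 0.0023 × 8.6088 × (20.55 + 17.8) × √13.3 = 0.0023 × 8.6088 × 38.35 × 3.6469 = 2.7692 mm/d
ETc = Kc × ET₀ = 1.01 × 2.7692 = 2.7969 mm/d
Over 5 days: 2.7969 × 5 = 13.985 mm

14.0 mm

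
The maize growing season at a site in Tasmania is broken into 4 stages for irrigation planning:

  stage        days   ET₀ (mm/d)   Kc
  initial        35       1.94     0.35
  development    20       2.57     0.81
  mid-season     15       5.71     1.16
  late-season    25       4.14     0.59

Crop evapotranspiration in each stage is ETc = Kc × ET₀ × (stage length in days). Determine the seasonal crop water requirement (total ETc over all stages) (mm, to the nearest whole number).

226 mm

initial: 0.35 × 1.94 × 35 = 23.77 mm
development: 0.81 × 2.57 × 20 = 41.63 mm
mid-season: 1.16 × 5.71 × 15 = 99.35 mm
late-season: 0.59 × 4.14 × 25 = 61.07 mm
Seasonal total = 225.82 mm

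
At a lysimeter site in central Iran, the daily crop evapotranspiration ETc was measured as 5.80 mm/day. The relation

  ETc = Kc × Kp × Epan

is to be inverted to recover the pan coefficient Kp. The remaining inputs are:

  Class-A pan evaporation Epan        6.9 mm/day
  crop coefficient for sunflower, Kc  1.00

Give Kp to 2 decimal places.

ETc = Kc × Kp × Epan  ⇒  Kp = ETc / (Kc × Epan)
Kp = 5.80 / (1.00 × 6.9) = 5.80 / 6.900 = 0.8406

0.84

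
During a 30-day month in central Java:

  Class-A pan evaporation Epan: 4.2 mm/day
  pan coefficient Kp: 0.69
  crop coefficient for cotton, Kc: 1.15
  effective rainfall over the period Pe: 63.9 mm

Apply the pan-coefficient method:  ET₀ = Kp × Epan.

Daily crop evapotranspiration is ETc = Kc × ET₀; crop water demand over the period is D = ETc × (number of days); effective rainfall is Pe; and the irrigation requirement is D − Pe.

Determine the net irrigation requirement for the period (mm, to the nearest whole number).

ET₀ = 0.69 × 4.2 = 2.8980 mm/d
ETc = Kc × ET₀ = 1.15 × 2.8980 = 3.3327 mm/d
Crop demand D = ETc × 30 d = 3.3327 × 30 = 99.981 mm
D − Pe = 99.981 − 63.9 = 36.081 mm

36 mm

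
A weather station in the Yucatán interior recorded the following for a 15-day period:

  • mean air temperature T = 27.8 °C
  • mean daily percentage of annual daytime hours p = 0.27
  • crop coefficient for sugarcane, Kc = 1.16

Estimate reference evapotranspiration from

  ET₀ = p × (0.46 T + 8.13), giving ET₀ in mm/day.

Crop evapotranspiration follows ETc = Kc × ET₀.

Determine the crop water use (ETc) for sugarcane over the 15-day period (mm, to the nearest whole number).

ET₀ = 0.27 × (0.46 × 27.8 + 8.13) = 0.27 × 20.918 = 5.6479 mm/d
ETc = Kc × ET₀ = 1.16 × 5.6479 = 6.5516 mm/d
Over 15 days: 6.5516 × 15 = 98.274 mm

98 mm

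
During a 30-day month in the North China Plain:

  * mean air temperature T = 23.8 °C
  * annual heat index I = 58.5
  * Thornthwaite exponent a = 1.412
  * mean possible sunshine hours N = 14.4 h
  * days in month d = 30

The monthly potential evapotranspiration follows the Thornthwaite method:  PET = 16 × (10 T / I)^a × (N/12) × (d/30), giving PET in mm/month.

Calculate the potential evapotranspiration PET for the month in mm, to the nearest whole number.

139 mm

10T/I = 10 × 23.8 / 58.5 = 4.0684
(10T/I)^a = 4.0684^1.412 = 7.2528
Uncorrected PET = 16 × 7.2528 = 116.045 mm
Correction = (N/12)(d/30) = (14.4/12)(30/30) = 1.2000
PET = 116.045 × 1.2000 = 139.254 mm/month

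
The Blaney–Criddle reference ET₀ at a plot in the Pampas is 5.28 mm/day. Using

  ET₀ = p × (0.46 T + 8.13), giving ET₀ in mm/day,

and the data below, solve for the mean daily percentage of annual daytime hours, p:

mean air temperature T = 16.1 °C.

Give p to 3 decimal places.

p = ET₀ / (0.46 T + 8.13) = 5.28 / (0.46 × 16.1 + 8.13) = 5.28 / 15.536 = 0.3399

0.340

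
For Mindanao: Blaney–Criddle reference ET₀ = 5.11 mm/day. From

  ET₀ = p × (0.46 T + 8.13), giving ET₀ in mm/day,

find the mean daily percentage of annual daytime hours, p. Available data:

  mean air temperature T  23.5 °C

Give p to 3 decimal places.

0.270

p = ET₀ / (0.46 T + 8.13) = 5.11 / (0.46 × 23.5 + 8.13) = 5.11 / 18.940 = 0.2698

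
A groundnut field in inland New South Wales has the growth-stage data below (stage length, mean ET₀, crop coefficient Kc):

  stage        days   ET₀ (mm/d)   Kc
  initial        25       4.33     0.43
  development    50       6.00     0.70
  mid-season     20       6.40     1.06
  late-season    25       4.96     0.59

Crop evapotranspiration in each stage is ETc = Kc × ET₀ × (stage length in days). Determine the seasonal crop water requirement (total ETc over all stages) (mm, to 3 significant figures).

465 mm

initial: 0.43 × 4.33 × 25 = 46.55 mm
development: 0.70 × 6.00 × 50 = 210.00 mm
mid-season: 1.06 × 6.40 × 20 = 135.68 mm
late-season: 0.59 × 4.96 × 25 = 73.16 mm
Seasonal total = 465.39 mm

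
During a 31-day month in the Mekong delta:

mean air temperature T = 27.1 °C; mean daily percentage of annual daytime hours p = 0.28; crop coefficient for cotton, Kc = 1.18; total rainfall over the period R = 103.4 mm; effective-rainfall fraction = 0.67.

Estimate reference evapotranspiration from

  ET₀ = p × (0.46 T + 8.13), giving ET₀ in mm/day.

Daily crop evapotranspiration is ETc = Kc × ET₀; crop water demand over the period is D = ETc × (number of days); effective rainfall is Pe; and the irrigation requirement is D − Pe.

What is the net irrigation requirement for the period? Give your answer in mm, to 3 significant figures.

142 mm

ET₀ = 0.28 × (0.46 × 27.1 + 8.13) = 0.28 × 20.596 = 5.7669 mm/d
ETc = Kc × ET₀ = 1.18 × 5.7669 = 6.8049 mm/d
Crop demand D = ETc × 31 d = 6.8049 × 31 = 210.952 mm
Pe = 0.67 × 103.4 = 69.278 mm
D − Pe = 210.952 − 69.278 = 141.674 mm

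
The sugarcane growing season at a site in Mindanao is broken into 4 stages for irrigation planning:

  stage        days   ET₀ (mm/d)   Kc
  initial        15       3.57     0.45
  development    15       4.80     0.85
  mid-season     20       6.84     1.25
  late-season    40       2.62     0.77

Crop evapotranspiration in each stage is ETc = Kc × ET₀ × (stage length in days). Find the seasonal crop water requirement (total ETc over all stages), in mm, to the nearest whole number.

337 mm

initial: 0.45 × 3.57 × 15 = 24.10 mm
development: 0.85 × 4.80 × 15 = 61.20 mm
mid-season: 1.25 × 6.84 × 20 = 171.00 mm
late-season: 0.77 × 2.62 × 40 = 80.70 mm
Seasonal total = 337.00 mm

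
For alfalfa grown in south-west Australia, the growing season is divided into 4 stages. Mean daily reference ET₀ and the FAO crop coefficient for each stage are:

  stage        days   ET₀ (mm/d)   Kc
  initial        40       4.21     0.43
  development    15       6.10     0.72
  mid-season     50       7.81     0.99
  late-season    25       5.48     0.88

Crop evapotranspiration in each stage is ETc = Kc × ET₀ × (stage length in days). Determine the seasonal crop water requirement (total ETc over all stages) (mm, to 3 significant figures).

initial: 0.43 × 4.21 × 40 = 72.41 mm
development: 0.72 × 6.10 × 15 = 65.88 mm
mid-season: 0.99 × 7.81 × 50 = 386.60 mm
late-season: 0.88 × 5.48 × 25 = 120.56 mm
Seasonal total = 645.45 mm

645 mm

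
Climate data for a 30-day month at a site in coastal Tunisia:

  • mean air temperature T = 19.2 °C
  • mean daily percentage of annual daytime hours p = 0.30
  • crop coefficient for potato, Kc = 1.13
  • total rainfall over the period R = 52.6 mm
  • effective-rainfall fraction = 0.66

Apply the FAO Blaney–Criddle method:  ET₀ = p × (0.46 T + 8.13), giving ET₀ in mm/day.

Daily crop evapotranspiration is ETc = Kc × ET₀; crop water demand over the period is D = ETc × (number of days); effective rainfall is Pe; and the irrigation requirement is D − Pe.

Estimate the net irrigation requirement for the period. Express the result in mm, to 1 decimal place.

ET₀ = 0.30 × (0.46 × 19.2 + 8.13) = 0.30 × 16.962 = 5.0886 mm/d
ETc = Kc × ET₀ = 1.13 × 5.0886 = 5.7501 mm/d
Crop demand D = ETc × 30 d = 5.7501 × 30 = 172.503 mm
Pe = 0.66 × 52.6 = 34.716 mm
D − Pe = 172.503 − 34.716 = 137.787 mm

137.8 mm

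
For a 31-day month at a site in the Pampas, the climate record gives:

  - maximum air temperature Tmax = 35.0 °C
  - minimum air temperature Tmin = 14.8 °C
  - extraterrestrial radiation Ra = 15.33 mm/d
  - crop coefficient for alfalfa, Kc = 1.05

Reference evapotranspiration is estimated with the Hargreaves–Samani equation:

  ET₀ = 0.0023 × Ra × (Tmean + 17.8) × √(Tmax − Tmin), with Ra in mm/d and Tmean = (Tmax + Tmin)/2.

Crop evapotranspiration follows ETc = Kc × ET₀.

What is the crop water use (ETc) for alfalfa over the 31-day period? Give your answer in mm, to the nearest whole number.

Tmean = (35.0 + 14.8)/2 = 24.90 °C
ET₀ = 0.0023 × 15.33 × (24.90 + 17.8) × √20.2 = 0.0023 × 15.33 × 42.70 × 4.4944 = 6.7666 mm/d
ETc = Kc × ET₀ = 1.05 × 6.7666 = 7.1049 mm/d
Over 31 days: 7.1049 × 31 = 220.252 mm

220 mm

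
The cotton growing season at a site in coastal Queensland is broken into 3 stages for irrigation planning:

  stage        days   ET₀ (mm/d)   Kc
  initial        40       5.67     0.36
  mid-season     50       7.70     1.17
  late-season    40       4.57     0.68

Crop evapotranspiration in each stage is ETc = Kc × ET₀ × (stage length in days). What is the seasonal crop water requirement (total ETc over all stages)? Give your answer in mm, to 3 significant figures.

656 mm

initial: 0.36 × 5.67 × 40 = 81.65 mm
mid-season: 1.17 × 7.70 × 50 = 450.45 mm
late-season: 0.68 × 4.57 × 40 = 124.30 mm
Seasonal total = 656.40 mm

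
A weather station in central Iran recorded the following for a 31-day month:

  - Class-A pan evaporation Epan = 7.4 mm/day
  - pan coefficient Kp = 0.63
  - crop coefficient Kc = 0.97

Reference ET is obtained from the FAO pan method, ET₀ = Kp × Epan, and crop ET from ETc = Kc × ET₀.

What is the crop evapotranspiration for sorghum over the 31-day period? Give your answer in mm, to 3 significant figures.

140 mm

ET₀ = 0.63 × 7.4 = 4.6620 mm/d
ETc = Kc × ET₀ = 0.97 × 4.6620 = 4.5221 mm/d
Over 31 days: 4.5221 × 31 = 140.185 mm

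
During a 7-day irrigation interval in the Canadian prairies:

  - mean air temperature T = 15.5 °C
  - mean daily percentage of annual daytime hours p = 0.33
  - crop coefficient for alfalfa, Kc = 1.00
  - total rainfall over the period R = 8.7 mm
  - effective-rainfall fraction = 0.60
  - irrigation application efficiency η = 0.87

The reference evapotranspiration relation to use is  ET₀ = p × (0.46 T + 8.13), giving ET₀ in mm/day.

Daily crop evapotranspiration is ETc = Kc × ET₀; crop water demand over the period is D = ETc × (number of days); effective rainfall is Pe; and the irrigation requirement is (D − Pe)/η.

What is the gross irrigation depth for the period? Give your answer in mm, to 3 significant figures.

34.5 mm

ET₀ = 0.33 × (0.46 × 15.5 + 8.13) = 0.33 × 15.260 = 5.0358 mm/d
ETc = Kc × ET₀ = 1.00 × 5.0358 = 5.0358 mm/d
Crop demand D = ETc × 7 d = 5.0358 × 7 = 35.251 mm
Pe = 0.60 × 8.7 = 5.220 mm
D − Pe = 35.251 − 5.220 = 30.031 mm
Gross irrigation = 30.031 / 0.87 = 34.518 mm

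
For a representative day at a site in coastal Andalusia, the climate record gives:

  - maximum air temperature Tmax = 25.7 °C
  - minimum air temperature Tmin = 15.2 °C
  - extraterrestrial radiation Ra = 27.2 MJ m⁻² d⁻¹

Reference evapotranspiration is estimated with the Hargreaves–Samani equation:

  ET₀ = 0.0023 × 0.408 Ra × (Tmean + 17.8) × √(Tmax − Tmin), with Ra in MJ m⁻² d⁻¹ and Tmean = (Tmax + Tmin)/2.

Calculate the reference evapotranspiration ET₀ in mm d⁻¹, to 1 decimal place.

3.2 mm d⁻¹

Tmean = (25.7 + 15.2)/2 = 20.45 °C
0.408 Ra = 0.408 × 27.2 = 11.0976 mm/d equivalent
ET₀ = 0.0023 × 11.0976 × (20.45 + 17.8) × √10.5 = 0.0023 × 11.0976 × 38.25 × 3.2404 = 3.1636 mm/d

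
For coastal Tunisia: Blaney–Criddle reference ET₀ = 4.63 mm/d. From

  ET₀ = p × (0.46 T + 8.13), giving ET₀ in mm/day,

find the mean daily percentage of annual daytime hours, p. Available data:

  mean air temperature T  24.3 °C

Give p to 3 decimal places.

p = ET₀ / (0.46 T + 8.13) = 4.63 / (0.46 × 24.3 + 8.13) = 4.63 / 19.308 = 0.2398

0.240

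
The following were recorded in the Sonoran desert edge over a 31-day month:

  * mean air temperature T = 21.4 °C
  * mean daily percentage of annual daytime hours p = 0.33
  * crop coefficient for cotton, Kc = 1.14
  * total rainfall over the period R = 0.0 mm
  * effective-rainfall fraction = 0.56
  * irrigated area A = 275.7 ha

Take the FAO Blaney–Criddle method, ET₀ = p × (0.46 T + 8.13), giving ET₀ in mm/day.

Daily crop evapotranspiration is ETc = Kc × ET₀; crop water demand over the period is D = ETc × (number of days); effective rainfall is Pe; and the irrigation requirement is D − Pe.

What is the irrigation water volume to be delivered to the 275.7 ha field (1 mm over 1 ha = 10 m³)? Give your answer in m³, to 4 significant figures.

577900 m³

ET₀ = 0.33 × (0.46 × 21.4 + 8.13) = 0.33 × 17.974 = 5.9314 mm/d
ETc = Kc × ET₀ = 1.14 × 5.9314 = 6.7618 mm/d
Crop demand D = ETc × 31 d = 6.7618 × 31 = 209.616 mm
Pe = 0.56 × 0.0 = 0.000 mm
D − Pe = 209.616 − 0.000 = 209.616 mm
Volume = 209.616 mm × 275.7 ha × 10 = 577911.3 m³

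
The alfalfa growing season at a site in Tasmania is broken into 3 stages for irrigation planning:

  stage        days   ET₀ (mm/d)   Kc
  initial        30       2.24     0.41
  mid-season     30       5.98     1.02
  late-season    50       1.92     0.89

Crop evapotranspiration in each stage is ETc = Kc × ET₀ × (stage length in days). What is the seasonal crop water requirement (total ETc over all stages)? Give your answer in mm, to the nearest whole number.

296 mm

initial: 0.41 × 2.24 × 30 = 27.55 mm
mid-season: 1.02 × 5.98 × 30 = 182.99 mm
late-season: 0.89 × 1.92 × 50 = 85.44 mm
Seasonal total = 295.98 mm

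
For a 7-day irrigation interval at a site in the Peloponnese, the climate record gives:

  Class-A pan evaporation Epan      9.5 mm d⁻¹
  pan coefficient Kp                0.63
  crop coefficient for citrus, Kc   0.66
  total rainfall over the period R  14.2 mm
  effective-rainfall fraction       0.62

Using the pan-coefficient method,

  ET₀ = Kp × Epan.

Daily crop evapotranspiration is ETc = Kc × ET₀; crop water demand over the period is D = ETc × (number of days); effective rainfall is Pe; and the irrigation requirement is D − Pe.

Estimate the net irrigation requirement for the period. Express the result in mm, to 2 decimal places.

18.85 mm

ET₀ = 0.63 × 9.5 = 5.9850 mm/d
ETc = Kc × ET₀ = 0.66 × 5.9850 = 3.9501 mm/d
Crop demand D = ETc × 7 d = 3.9501 × 7 = 27.651 mm
Pe = 0.62 × 14.2 = 8.804 mm
D − Pe = 27.651 − 8.804 = 18.847 mm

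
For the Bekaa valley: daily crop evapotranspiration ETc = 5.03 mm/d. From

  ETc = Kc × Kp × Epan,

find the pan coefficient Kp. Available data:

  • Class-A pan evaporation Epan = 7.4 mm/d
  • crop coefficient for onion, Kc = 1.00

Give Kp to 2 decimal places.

0.68

ETc = Kc × Kp × Epan  ⇒  Kp = ETc / (Kc × Epan)
Kp = 5.03 / (1.00 × 7.4) = 5.03 / 7.400 = 0.6797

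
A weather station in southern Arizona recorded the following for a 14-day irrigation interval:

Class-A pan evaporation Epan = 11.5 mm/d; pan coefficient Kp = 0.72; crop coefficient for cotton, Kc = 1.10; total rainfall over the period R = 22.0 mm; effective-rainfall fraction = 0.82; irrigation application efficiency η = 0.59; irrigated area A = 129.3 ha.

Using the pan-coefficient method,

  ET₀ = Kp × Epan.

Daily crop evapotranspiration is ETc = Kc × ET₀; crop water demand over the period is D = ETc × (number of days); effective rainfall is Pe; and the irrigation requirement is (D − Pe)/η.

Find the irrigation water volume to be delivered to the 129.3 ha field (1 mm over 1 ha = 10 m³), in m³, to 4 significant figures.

239900 m³

ET₀ = 0.72 × 11.5 = 8.2800 mm/d
ETc = Kc × ET₀ = 1.10 × 8.2800 = 9.1080 mm/d
Crop demand D = ETc × 14 d = 9.1080 × 14 = 127.512 mm
Pe = 0.82 × 22.0 = 18.040 mm
D − Pe = 127.512 − 18.040 = 109.472 mm
Gross irrigation = 109.472 / 0.59 = 185.546 mm
Volume = 185.546 mm × 129.3 ha × 10 = 239911.0 m³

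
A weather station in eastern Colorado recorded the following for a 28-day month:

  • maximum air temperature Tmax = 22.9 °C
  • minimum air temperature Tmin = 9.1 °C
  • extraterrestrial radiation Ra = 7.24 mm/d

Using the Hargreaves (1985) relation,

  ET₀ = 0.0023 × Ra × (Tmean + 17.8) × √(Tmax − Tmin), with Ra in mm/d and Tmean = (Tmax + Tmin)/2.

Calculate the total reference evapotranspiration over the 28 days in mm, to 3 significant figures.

Tmean = (22.9 + 9.1)/2 = 16.00 °C
ET₀ = 0.0023 × 7.24 × (16.00 + 17.8) × √13.8 = 0.0023 × 7.24 × 33.80 × 3.7148 = 2.0908 mm/d
Over 28 days: 2.0908 × 28 = 58.542 mm

58.5 mm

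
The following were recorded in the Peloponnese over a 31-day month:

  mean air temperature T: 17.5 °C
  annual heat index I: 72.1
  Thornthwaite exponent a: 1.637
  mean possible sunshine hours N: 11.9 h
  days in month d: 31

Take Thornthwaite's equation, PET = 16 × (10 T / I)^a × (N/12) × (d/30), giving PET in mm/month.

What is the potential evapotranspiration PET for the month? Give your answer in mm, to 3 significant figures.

70.0 mm

10T/I = 10 × 17.5 / 72.1 = 2.4272
(10T/I)^a = 2.4272^1.637 = 4.2699
Uncorrected PET = 16 × 4.2699 = 68.318 mm
Correction = (N/12)(d/30) = (11.9/12)(31/30) = 1.0247
PET = 68.318 × 1.0247 = 70.005 mm/month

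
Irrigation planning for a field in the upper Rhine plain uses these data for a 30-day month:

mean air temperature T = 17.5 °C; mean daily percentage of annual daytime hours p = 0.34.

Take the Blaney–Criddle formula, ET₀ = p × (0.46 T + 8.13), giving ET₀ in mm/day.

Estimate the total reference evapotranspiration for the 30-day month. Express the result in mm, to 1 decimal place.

ET₀ = 0.34 × (0.46 × 17.5 + 8.13) = 0.34 × 16.180 = 5.5012 mm/d
Monthly total = 5.5012 × 30 = 165.036 mm

165.0 mm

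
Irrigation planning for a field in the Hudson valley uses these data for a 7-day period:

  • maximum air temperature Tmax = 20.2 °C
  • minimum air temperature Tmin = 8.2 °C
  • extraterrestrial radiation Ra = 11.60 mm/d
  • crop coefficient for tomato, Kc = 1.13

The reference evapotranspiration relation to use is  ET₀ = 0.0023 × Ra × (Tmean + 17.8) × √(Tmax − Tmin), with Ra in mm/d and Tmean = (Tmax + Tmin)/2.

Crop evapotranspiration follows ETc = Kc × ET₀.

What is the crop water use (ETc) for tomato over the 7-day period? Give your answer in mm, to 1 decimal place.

23.4 mm

Tmean = (20.2 + 8.2)/2 = 14.20 °C
ET₀ = 0.0023 × 11.60 × (14.20 + 17.8) × √12.0 = 0.0023 × 11.60 × 32.00 × 3.4641 = 2.9575 mm/d
ETc = Kc × ET₀ = 1.13 × 2.9575 = 3.3420 mm/d
Over 7 days: 3.3420 × 7 = 23.394 mm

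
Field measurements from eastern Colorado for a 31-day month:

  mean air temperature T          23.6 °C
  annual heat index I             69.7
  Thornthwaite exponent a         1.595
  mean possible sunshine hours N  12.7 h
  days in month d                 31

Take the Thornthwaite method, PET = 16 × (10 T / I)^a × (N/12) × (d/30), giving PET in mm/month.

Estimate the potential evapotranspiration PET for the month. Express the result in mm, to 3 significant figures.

10T/I = 10 × 23.6 / 69.7 = 3.3859
(10T/I)^a = 3.3859^1.595 = 6.9957
Uncorrected PET = 16 × 6.9957 = 111.931 mm
Correction = (N/12)(d/30) = (12.7/12)(31/30) = 1.0936
PET = 111.931 × 1.0936 = 122.408 mm/month

122 mm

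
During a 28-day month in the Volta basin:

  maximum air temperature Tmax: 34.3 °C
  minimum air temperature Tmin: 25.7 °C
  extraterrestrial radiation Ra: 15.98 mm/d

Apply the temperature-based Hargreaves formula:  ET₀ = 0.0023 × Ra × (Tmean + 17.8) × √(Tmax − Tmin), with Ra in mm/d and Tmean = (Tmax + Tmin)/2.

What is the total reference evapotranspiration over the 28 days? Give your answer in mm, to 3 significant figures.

Tmean = (34.3 + 25.7)/2 = 30.00 °C
ET₀ = 0.0023 × 15.98 × (30.00 + 17.8) × √8.6 = 0.0023 × 15.98 × 47.80 × 2.9326 = 5.1521 mm/d
Over 28 days: 5.1521 × 28 = 144.259 mm

144 mm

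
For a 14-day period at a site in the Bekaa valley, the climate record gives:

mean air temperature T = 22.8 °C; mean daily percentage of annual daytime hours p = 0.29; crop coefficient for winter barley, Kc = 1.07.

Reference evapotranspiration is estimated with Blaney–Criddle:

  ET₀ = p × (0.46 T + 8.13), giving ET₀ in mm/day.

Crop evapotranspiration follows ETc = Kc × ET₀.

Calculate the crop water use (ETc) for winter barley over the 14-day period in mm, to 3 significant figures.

ET₀ = 0.29 × (0.46 × 22.8 + 8.13) = 0.29 × 18.618 = 5.3992 mm/d
ETc = Kc × ET₀ = 1.07 × 5.3992 = 5.7771 mm/d
Over 14 days: 5.7771 × 14 = 80.879 mm

80.9 mm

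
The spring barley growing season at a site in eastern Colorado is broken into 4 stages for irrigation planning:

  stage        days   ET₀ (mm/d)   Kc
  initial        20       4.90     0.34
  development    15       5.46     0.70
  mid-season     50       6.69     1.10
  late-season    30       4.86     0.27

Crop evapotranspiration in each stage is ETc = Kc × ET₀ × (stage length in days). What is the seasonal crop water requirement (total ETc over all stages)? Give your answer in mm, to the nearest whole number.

initial: 0.34 × 4.90 × 20 = 33.32 mm
development: 0.70 × 5.46 × 15 = 57.33 mm
mid-season: 1.10 × 6.69 × 50 = 367.95 mm
late-season: 0.27 × 4.86 × 30 = 39.37 mm
Seasonal total = 497.97 mm

498 mm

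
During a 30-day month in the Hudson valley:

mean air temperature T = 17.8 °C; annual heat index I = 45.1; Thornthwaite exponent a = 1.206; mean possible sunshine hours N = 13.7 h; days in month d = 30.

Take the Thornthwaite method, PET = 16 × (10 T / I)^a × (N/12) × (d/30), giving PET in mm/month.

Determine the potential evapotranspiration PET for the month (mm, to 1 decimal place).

10T/I = 10 × 17.8 / 45.1 = 3.9468
(10T/I)^a = 3.9468^1.206 = 5.2369
Uncorrected PET = 16 × 5.2369 = 83.790 mm
Correction = (N/12)(d/30) = (13.7/12)(30/30) = 1.1417
PET = 83.790 × 1.1417 = 95.663 mm/month

95.7 mm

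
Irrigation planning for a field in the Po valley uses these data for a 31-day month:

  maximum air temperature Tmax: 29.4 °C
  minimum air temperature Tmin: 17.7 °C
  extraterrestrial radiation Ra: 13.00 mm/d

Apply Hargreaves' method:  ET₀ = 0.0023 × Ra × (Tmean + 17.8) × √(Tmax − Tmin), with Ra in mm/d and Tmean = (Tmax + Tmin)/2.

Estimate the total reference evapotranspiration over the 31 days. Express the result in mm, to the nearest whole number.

131 mm

Tmean = (29.4 + 17.7)/2 = 23.55 °C
ET₀ = 0.0023 × 13.00 × (23.55 + 17.8) × √11.7 = 0.0023 × 13.00 × 41.35 × 3.4205 = 4.2290 mm/d
Over 31 days: 4.2290 × 31 = 131.099 mm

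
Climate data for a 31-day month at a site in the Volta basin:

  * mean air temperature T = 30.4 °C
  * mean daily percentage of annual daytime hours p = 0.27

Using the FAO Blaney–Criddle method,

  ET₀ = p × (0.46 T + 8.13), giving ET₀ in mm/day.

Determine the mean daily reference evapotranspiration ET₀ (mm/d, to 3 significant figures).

5.97 mm/d

ET₀ = 0.27 × (0.46 × 30.4 + 8.13) = 0.27 × 22.114 = 5.9708 mm/d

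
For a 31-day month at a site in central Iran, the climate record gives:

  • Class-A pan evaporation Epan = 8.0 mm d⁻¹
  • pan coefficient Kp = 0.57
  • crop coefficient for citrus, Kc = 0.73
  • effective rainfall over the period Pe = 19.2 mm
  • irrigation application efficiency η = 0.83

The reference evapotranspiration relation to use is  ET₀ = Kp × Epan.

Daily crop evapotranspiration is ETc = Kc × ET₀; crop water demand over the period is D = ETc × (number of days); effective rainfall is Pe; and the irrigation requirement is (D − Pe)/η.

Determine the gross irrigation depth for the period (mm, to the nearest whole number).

ET₀ = 0.57 × 8.0 = 4.5600 mm/d
ETc = Kc × ET₀ = 0.73 × 4.5600 = 3.3288 mm/d
Crop demand D = ETc × 31 d = 3.3288 × 31 = 103.193 mm
D − Pe = 103.193 − 19.2 = 83.993 mm
Gross irrigation = 83.993 / 0.83 = 101.196 mm

101 mm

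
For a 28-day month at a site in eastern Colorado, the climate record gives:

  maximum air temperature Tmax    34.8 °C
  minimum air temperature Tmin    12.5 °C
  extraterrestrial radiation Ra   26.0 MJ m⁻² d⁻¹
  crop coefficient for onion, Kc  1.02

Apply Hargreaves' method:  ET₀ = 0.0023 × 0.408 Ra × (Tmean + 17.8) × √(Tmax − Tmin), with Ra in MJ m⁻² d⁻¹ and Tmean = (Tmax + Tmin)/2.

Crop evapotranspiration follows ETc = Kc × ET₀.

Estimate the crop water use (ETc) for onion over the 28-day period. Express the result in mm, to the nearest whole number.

Tmean = (34.8 + 12.5)/2 = 23.65 °C
0.408 Ra = 0.408 × 26.0 = 10.6080 mm/d equivalent
ET₀ = 0.0023 × 10.6080 × (23.65 + 17.8) × √22.3 = 0.0023 × 10.6080 × 41.45 × 4.7223 = 4.7757 mm/d
ETc = Kc × ET₀ = 1.02 × 4.7757 = 4.8712 mm/d
Over 28 days: 4.8712 × 28 = 136.394 mm

136 mm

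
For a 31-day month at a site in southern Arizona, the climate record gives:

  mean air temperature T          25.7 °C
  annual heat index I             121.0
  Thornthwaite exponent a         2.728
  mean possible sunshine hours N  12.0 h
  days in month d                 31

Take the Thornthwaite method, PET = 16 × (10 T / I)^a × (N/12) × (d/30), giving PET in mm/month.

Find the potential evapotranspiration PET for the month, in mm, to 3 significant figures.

10T/I = 10 × 25.7 / 121.0 = 2.1240
(10T/I)^a = 2.1240^2.728 = 7.8069
Uncorrected PET = 16 × 7.8069 = 124.910 mm
Correction = (N/12)(d/30) = (12.0/12)(31/30) = 1.0333
PET = 124.910 × 1.0333 = 129.070 mm/month

129 mm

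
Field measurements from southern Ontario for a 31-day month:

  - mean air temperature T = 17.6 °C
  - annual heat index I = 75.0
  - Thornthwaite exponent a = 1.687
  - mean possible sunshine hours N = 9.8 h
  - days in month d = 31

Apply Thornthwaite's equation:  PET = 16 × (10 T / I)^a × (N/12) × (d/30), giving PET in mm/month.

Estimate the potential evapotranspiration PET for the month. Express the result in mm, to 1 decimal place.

10T/I = 10 × 17.6 / 75.0 = 2.3467
(10T/I)^a = 2.3467^1.687 = 4.2166
Uncorrected PET = 16 × 4.2166 = 67.466 mm
Correction = (N/12)(d/30) = (9.8/12)(31/30) = 0.8439
PET = 67.466 × 0.8439 = 56.935 mm/month

56.9 mm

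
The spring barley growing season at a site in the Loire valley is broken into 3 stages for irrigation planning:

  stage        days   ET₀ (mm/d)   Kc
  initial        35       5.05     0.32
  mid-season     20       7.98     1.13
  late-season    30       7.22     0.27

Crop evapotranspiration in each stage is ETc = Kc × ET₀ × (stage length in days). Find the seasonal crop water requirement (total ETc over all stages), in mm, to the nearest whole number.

295 mm

initial: 0.32 × 5.05 × 35 = 56.56 mm
mid-season: 1.13 × 7.98 × 20 = 180.35 mm
late-season: 0.27 × 7.22 × 30 = 58.48 mm
Seasonal total = 295.39 mm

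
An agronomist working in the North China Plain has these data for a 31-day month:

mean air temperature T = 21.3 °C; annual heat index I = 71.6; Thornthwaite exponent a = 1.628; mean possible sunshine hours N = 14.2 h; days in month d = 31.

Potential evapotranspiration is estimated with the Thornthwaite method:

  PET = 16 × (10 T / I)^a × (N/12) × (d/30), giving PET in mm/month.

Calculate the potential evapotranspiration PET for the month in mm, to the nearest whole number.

115 mm

10T/I = 10 × 21.3 / 71.6 = 2.9749
(10T/I)^a = 2.9749^1.628 = 5.8995
Uncorrected PET = 16 × 5.8995 = 94.392 mm
Correction = (N/12)(d/30) = (14.2/12)(31/30) = 1.2228
PET = 94.392 × 1.2228 = 115.423 mm/month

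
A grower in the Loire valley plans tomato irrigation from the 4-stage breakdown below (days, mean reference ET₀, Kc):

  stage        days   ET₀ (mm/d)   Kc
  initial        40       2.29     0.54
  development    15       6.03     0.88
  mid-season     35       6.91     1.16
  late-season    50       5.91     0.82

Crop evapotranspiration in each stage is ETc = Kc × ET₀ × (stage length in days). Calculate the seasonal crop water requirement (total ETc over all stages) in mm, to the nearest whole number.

initial: 0.54 × 2.29 × 40 = 49.46 mm
development: 0.88 × 6.03 × 15 = 79.60 mm
mid-season: 1.16 × 6.91 × 35 = 280.55 mm
late-season: 0.82 × 5.91 × 50 = 242.31 mm
Seasonal total = 651.92 mm

652 mm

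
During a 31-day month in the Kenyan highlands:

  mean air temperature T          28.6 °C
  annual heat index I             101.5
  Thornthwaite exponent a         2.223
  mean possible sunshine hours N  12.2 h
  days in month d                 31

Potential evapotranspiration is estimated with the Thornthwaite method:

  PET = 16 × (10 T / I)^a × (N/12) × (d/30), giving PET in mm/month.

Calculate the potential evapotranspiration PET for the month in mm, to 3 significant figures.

10T/I = 10 × 28.6 / 101.5 = 2.8177
(10T/I)^a = 2.8177^2.223 = 10.0027
Uncorrected PET = 16 × 10.0027 = 160.043 mm
Correction = (N/12)(d/30) = (12.2/12)(31/30) = 1.0506
PET = 160.043 × 1.0506 = 168.141 mm/month

168 mm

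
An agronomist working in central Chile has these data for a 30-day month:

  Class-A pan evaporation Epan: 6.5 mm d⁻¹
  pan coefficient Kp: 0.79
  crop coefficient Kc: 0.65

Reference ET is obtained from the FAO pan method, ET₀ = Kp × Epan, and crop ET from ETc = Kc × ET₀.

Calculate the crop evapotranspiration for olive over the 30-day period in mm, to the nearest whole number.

100 mm

ET₀ = 0.79 × 6.5 = 5.1350 mm/d
ETc = Kc × ET₀ = 0.65 × 5.1350 = 3.3378 mm/d
Over 30 days: 3.3378 × 30 = 100.134 mm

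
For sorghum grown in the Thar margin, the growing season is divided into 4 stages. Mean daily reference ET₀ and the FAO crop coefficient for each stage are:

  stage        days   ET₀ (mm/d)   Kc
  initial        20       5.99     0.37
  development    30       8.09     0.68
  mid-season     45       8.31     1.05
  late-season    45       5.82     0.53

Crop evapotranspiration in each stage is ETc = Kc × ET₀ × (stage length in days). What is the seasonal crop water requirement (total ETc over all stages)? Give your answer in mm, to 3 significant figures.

741 mm

initial: 0.37 × 5.99 × 20 = 44.33 mm
development: 0.68 × 8.09 × 30 = 165.04 mm
mid-season: 1.05 × 8.31 × 45 = 392.65 mm
late-season: 0.53 × 5.82 × 45 = 138.81 mm
Seasonal total = 740.83 mm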